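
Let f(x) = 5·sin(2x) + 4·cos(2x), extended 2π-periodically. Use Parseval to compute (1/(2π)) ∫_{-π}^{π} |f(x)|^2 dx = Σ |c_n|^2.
Σ |c_n|^2 = 41/2

Expand |f|^2 and use orthogonality of {sin(nx), cos(mx)} on [-π, π]:
  ∫_{-π}^{π} sin(nx)^2 dx = π, ∫ cos(mx)^2 dx = π, and cross terms integrate to 0.
So ∫_{-π}^{π} f(x)^2 dx = 5^2 · π + 4^2 · π = (25 + 16)π.
Divide by 2π: (25 + 16)/2 = 41/2.
By Parseval, this equals Σ |c_n|^2.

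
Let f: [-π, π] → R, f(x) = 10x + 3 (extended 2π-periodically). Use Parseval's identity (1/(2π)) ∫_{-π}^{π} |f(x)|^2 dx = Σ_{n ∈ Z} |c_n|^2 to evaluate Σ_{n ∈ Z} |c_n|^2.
Σ |c_n|^2 = 100π^2/3 + 9

Expand and integrate term by term over [-π, π]:
  ∫ (10x)^2 dx = 100·(2π^3/3); ∫ 2·10·(3)·x dx = 0 (odd integrand); ∫ 3^2 dx = 9·2π.
So (1/(2π)) ∫_{-π}^{π} (10x + 3)^2 dx = 100π^2/3 + 9 = 100π^2/3 + 9.
Parseval ⇒ Σ |c_n|^2 = 100π^2/3 + 9.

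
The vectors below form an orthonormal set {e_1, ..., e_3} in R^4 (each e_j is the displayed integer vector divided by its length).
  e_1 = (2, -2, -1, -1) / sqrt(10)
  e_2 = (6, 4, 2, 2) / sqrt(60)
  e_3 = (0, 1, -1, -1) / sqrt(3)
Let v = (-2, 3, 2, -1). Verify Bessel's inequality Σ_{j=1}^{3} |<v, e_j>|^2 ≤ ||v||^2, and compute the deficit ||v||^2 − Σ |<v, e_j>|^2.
Σ |<v, e_j>|^2 = 27/2; ||v||^2 = 18; deficit = 9/2

Write each e_j = u_j / sqrt(<u_j, u_j>) where u_j is the displayed integer vector. Then <v, e_j> = <v, u_j> / sqrt(<u_j, u_j>), so |<v, e_j>|^2 = <v, u_j>^2 / <u_j, u_j>.
Coefficients: <v, e_1> = -11/sqrt(10), <v, e_2> = 2/sqrt(60), <v, e_3> = 2/sqrt(3).
Square and sum: Σ |<v, e_j>|^2 = 27/2.
Compute ||v||^2 = v·v = 18.
Deficit = 18 − 27/2 = 9/2 ≥ 0, confirming Bessel's inequality. (The deficit equals ||v − Σ <v,e_j> e_j||^2, the squared distance from v to span{e_j}.)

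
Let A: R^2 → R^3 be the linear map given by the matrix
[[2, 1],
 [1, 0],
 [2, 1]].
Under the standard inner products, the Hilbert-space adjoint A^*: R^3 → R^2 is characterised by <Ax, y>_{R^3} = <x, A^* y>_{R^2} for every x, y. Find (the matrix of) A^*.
A^* = A^T =
[[2, 1, 2],
 [1, 0, 1]]

For real matrices with standard dot products, the defining identity <Ax, y> = <x, A^* y> gives (Ax)^T y = x^T (A^*) y, i.e. x^T A^T y = x^T (A^*) y. Since this holds for all x, y, we must have A^* = A^T. Therefore
A^* =
[[2, 1, 2],
 [1, 0, 1]].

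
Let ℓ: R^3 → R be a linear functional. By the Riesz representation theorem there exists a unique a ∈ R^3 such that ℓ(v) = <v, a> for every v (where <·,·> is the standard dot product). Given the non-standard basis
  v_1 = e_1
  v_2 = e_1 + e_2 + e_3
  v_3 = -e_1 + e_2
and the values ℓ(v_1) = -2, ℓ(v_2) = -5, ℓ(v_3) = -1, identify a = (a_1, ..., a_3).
a = (-2, -3, 0)

Write a = (a_1, ..., a_3) in the standard basis. For each basis vector v_i, ℓ(v_i) = <v_i, a> is a linear equation in the a_j's. Collect the n equations into a matrix system V a = ℓ, where row i of V is v_i (expressed in the standard basis). Since V is invertible (lower-triangular with 1s on the diagonal, up to permutation), solve by back-substitution:
  V =
[[1, 0, 0],
 [1, 1, 1],
 [-1, 1, 0]]
  V a = (-2, -5, -1)
Solving gives a = (-2, -3, 0).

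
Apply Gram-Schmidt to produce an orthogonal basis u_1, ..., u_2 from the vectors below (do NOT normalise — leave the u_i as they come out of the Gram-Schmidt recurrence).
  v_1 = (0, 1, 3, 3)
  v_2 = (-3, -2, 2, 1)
Orthogonal basis:
  u_1 = (0, 1, 3, 3)
  u_2 = (-3, -45/19, 17/19, -2/19)

Apply the Gram-Schmidt recurrence
  u_1 = v_1
  u_i = v_i − Σ_{j<i} ((v_i · u_j) / (u_j · u_j)) · u_j.

Step by step this gives:
  u_1 = (0, 1, 3, 3)
  u_2 = (-3, -45/19, 17/19, -2/19)

Orthogonality check:
  u_2 · u_1 = 0 (should be 0)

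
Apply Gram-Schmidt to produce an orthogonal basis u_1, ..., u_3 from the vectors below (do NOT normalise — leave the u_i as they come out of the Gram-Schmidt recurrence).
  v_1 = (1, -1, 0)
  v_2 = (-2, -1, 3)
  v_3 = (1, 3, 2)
Orthogonal basis:
  u_1 = (1, -1, 0)
  u_2 = (-3/2, -3/2, 3)
  u_3 = (2, 2, 2)

Apply the Gram-Schmidt recurrence
  u_1 = v_1
  u_i = v_i − Σ_{j<i} ((v_i · u_j) / (u_j · u_j)) · u_j.

Step by step this gives:
  u_1 = (1, -1, 0)
  u_2 = (-3/2, -3/2, 3)
  u_3 = (2, 2, 2)

Orthogonality check:
  u_2 · u_1 = 0 (should be 0)
  u_3 · u_1 = 0 (should be 0)
  u_3 · u_2 = 0 (should be 0)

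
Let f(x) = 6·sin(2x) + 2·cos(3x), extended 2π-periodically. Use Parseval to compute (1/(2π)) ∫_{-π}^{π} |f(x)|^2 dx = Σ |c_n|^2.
Σ |c_n|^2 = 20

Expand |f|^2 and use orthogonality of {sin(nx), cos(mx)} on [-π, π]:
  ∫_{-π}^{π} sin(nx)^2 dx = π, ∫ cos(mx)^2 dx = π, and cross terms integrate to 0.
So ∫_{-π}^{π} f(x)^2 dx = 6^2 · π + 2^2 · π = (36 + 4)π.
Divide by 2π: (36 + 4)/2 = 20.
By Parseval, this equals Σ |c_n|^2.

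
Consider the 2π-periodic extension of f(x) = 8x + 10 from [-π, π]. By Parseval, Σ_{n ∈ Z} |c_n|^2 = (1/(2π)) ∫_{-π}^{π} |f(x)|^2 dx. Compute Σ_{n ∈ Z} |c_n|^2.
Σ |c_n|^2 = 64π^2/3 + 100

Expand and integrate term by term over [-π, π]:
  ∫ (8x)^2 dx = 64·(2π^3/3); ∫ 2·8·(10)·x dx = 0 (odd integrand); ∫ 10^2 dx = 100·2π.
So (1/(2π)) ∫_{-π}^{π} (8x + 10)^2 dx = 64π^2/3 + 100 = 64π^2/3 + 100.
Parseval ⇒ Σ |c_n|^2 = 64π^2/3 + 100.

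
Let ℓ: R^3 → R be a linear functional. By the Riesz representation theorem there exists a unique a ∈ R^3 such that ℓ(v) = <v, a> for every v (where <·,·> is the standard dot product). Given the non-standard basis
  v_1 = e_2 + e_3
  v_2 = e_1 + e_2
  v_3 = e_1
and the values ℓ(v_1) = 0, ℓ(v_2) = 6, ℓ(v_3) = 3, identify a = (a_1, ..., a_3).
a = (3, 3, -3)

Write a = (a_1, ..., a_3) in the standard basis. For each basis vector v_i, ℓ(v_i) = <v_i, a> is a linear equation in the a_j's. Collect the n equations into a matrix system V a = ℓ, where row i of V is v_i (expressed in the standard basis). Since V is invertible (lower-triangular with 1s on the diagonal, up to permutation), solve by back-substitution:
  V =
[[0, 1, 1],
 [1, 1, 0],
 [1, 0, 0]]
  V a = (0, 6, 3)
Solving gives a = (3, 3, -3).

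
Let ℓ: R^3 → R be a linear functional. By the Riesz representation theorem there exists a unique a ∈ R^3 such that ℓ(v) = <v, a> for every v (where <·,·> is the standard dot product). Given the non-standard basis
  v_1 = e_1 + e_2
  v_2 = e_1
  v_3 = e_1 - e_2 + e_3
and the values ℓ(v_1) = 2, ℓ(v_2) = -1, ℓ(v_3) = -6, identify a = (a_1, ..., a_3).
a = (-1, 3, -2)

Write a = (a_1, ..., a_3) in the standard basis. For each basis vector v_i, ℓ(v_i) = <v_i, a> is a linear equation in the a_j's. Collect the n equations into a matrix system V a = ℓ, where row i of V is v_i (expressed in the standard basis). Since V is invertible (lower-triangular with 1s on the diagonal, up to permutation), solve by back-substitution:
  V =
[[1, 1, 0],
 [1, 0, 0],
 [1, -1, 1]]
  V a = (2, -1, -6)
Solving gives a = (-1, 3, -2).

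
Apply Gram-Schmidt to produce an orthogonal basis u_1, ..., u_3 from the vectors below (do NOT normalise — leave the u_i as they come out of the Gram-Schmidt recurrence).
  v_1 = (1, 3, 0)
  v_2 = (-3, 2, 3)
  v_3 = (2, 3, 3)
Orthogonal basis:
  u_1 = (1, 3, 0)
  u_2 = (-33/10, 11/10, 3)
  u_3 = (378/211, -126/211, 462/211)

Apply the Gram-Schmidt recurrence
  u_1 = v_1
  u_i = v_i − Σ_{j<i} ((v_i · u_j) / (u_j · u_j)) · u_j.

Step by step this gives:
  u_1 = (1, 3, 0)
  u_2 = (-33/10, 11/10, 3)
  u_3 = (378/211, -126/211, 462/211)

Orthogonality check:
  u_2 · u_1 = 0 (should be 0)
  u_3 · u_1 = 0 (should be 0)
  u_3 · u_2 = 0 (should be 0)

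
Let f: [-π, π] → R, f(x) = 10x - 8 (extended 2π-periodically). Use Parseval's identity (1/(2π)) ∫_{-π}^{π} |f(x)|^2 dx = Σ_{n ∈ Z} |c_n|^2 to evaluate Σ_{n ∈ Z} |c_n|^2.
Σ |c_n|^2 = 100π^2/3 + 64

Expand and integrate term by term over [-π, π]:
  ∫ (10x)^2 dx = 100·(2π^3/3); ∫ 2·10·(-8)·x dx = 0 (odd integrand); ∫ (-8)^2 dx = 64·2π.
So (1/(2π)) ∫_{-π}^{π} (10x - 8)^2 dx = 100π^2/3 + 64 = 100π^2/3 + 64.
Parseval ⇒ Σ |c_n|^2 = 100π^2/3 + 64.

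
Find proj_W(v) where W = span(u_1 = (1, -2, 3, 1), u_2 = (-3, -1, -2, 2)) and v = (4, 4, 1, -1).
proj_W(v) = (794/245, 582/245, 212/245, -108/35)

Set up U = [u_1 | ... | u_2] ∈ R^(4×2). The projector onto W = col(U) is P = U (U^T U)^(-1) U^T.
Compute U^T U =
  [15, -5]
  [-5, 18],
and U^T v = (-2, -20).
Solve U^T U · c = U^T v for the coefficients: c = (-136/245, -62/49). The projection is proj_W(v) = U c.
Check: (v - proj_W(v)) · u_1 = 0  (should be 0).
Check: (v - proj_W(v)) · u_2 = 0  (should be 0).
Result: proj_W(v) = (794/245, 582/245, 212/245, -108/35).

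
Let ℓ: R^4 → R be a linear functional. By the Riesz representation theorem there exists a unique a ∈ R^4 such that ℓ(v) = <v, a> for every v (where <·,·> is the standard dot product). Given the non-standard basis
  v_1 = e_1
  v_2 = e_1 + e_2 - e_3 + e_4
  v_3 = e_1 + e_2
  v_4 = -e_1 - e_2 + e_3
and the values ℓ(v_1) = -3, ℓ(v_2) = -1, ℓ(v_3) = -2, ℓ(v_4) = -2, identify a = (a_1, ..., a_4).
a = (-3, 1, -4, -3)

Write a = (a_1, ..., a_4) in the standard basis. For each basis vector v_i, ℓ(v_i) = <v_i, a> is a linear equation in the a_j's. Collect the n equations into a matrix system V a = ℓ, where row i of V is v_i (expressed in the standard basis). Since V is invertible (lower-triangular with 1s on the diagonal, up to permutation), solve by back-substitution:
  V =
[[1, 0, 0, 0],
 [1, 1, -1, 1],
 [1, 1, 0, 0],
 [-1, -1, 1, 0]]
  V a = (-3, -1, -2, -2)
Solving gives a = (-3, 1, -4, -3).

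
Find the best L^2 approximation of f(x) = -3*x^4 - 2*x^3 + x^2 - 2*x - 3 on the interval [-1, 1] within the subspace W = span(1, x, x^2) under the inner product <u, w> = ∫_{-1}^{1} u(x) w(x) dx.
g(x) = -11*x^2/7 - 16*x/5 - 96/35

The best approximation g ∈ W is the orthogonal projection of f onto W. Writing g = a_0 + a_1 x + a_2 x^2, the coefficients solve the normal equations G · a = b where
  G_{ij} = <φ_i, φ_j> and b_i = <f, φ_i>, with φ_0 = 1, φ_1 = x, φ_2 = x^2.
G =
  [2, 0, 2/3]
  [0, 2/3, 0]
  [2/3, 0, 2/5],
b = (-98/15, -32/15, -86/35).
Solving gives a_0 = -96/35, a_1 = -16/5, a_2 = -11/7, so
  g(x) = -11*x^2/7 - 16*x/5 - 96/35.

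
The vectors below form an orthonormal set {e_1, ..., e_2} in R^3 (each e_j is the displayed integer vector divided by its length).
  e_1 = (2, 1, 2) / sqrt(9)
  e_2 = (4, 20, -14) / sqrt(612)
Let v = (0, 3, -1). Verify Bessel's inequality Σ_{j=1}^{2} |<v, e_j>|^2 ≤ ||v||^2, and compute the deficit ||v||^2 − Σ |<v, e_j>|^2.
Σ |<v, e_j>|^2 = 154/17; ||v||^2 = 10; deficit = 16/17

Write each e_j = u_j / sqrt(<u_j, u_j>) where u_j is the displayed integer vector. Then <v, e_j> = <v, u_j> / sqrt(<u_j, u_j>), so |<v, e_j>|^2 = <v, u_j>^2 / <u_j, u_j>.
Coefficients: <v, e_1> = 1/sqrt(9), <v, e_2> = 74/sqrt(612).
Square and sum: Σ |<v, e_j>|^2 = 154/17.
Compute ||v||^2 = v·v = 10.
Deficit = 10 − 154/17 = 16/17 ≥ 0, confirming Bessel's inequality. (The deficit equals ||v − Σ <v,e_j> e_j||^2, the squared distance from v to span{e_j}.)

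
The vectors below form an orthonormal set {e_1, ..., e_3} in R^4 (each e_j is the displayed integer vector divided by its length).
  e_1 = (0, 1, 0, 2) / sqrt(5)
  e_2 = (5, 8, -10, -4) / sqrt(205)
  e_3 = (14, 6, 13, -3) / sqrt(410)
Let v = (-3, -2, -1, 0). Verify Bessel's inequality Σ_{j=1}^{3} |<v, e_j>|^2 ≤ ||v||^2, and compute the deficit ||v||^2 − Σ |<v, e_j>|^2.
Σ |<v, e_j>|^2 = 139/10; ||v||^2 = 14; deficit = 1/10

Write each e_j = u_j / sqrt(<u_j, u_j>) where u_j is the displayed integer vector. Then <v, e_j> = <v, u_j> / sqrt(<u_j, u_j>), so |<v, e_j>|^2 = <v, u_j>^2 / <u_j, u_j>.
Coefficients: <v, e_1> = -2/sqrt(5), <v, e_2> = -21/sqrt(205), <v, e_3> = -67/sqrt(410).
Square and sum: Σ |<v, e_j>|^2 = 139/10.
Compute ||v||^2 = v·v = 14.
Deficit = 14 − 139/10 = 1/10 ≥ 0, confirming Bessel's inequality. (The deficit equals ||v − Σ <v,e_j> e_j||^2, the squared distance from v to span{e_j}.)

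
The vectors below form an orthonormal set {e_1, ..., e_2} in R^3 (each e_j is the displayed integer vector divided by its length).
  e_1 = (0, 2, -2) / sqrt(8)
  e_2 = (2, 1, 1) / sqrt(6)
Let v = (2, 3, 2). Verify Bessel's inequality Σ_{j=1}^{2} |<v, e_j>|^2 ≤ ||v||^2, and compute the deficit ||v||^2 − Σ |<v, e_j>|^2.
Σ |<v, e_j>|^2 = 14; ||v||^2 = 17; deficit = 3

Write each e_j = u_j / sqrt(<u_j, u_j>) where u_j is the displayed integer vector. Then <v, e_j> = <v, u_j> / sqrt(<u_j, u_j>), so |<v, e_j>|^2 = <v, u_j>^2 / <u_j, u_j>.
Coefficients: <v, e_1> = 2/sqrt(8), <v, e_2> = 9/sqrt(6).
Square and sum: Σ |<v, e_j>|^2 = 14.
Compute ||v||^2 = v·v = 17.
Deficit = 17 − 14 = 3 ≥ 0, confirming Bessel's inequality. (The deficit equals ||v − Σ <v,e_j> e_j||^2, the squared distance from v to span{e_j}.)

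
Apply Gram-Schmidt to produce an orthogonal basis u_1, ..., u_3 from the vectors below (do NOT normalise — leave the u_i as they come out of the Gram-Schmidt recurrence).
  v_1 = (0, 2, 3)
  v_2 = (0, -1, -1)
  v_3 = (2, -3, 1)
Orthogonal basis:
  u_1 = (0, 2, 3)
  u_2 = (0, -3/13, 2/13)
  u_3 = (2, 0, 0)

Apply the Gram-Schmidt recurrence
  u_1 = v_1
  u_i = v_i − Σ_{j<i} ((v_i · u_j) / (u_j · u_j)) · u_j.

Step by step this gives:
  u_1 = (0, 2, 3)
  u_2 = (0, -3/13, 2/13)
  u_3 = (2, 0, 0)

Orthogonality check:
  u_2 · u_1 = 0 (should be 0)
  u_3 · u_1 = 0 (should be 0)
  u_3 · u_2 = 0 (should be 0)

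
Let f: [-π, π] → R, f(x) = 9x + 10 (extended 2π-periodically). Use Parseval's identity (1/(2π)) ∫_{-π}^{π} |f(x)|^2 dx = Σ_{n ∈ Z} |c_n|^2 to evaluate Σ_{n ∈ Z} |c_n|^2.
Σ |c_n|^2 = 27π^2 + 100

Expand and integrate term by term over [-π, π]:
  ∫ (9x)^2 dx = 81·(2π^3/3); ∫ 2·9·(10)·x dx = 0 (odd integrand); ∫ 10^2 dx = 100·2π.
So (1/(2π)) ∫_{-π}^{π} (9x + 10)^2 dx = 81π^2/3 + 100 = 27π^2 + 100.
Parseval ⇒ Σ |c_n|^2 = 27π^2 + 100.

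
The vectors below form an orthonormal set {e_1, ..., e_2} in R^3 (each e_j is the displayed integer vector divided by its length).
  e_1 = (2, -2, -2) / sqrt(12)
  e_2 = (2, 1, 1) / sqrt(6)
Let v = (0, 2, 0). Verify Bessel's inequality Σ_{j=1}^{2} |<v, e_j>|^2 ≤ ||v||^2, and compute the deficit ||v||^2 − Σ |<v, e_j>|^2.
Σ |<v, e_j>|^2 = 2; ||v||^2 = 4; deficit = 2

Write each e_j = u_j / sqrt(<u_j, u_j>) where u_j is the displayed integer vector. Then <v, e_j> = <v, u_j> / sqrt(<u_j, u_j>), so |<v, e_j>|^2 = <v, u_j>^2 / <u_j, u_j>.
Coefficients: <v, e_1> = -4/sqrt(12), <v, e_2> = 2/sqrt(6).
Square and sum: Σ |<v, e_j>|^2 = 2.
Compute ||v||^2 = v·v = 4.
Deficit = 4 − 2 = 2 ≥ 0, confirming Bessel's inequality. (The deficit equals ||v − Σ <v,e_j> e_j||^2, the squared distance from v to span{e_j}.)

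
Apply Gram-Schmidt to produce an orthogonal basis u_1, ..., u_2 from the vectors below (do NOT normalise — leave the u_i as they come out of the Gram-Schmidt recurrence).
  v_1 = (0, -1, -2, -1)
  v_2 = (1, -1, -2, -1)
Orthogonal basis:
  u_1 = (0, -1, -2, -1)
  u_2 = (1, 0, 0, 0)

Apply the Gram-Schmidt recurrence
  u_1 = v_1
  u_i = v_i − Σ_{j<i} ((v_i · u_j) / (u_j · u_j)) · u_j.

Step by step this gives:
  u_1 = (0, -1, -2, -1)
  u_2 = (1, 0, 0, 0)

Orthogonality check:
  u_2 · u_1 = 0 (should be 0)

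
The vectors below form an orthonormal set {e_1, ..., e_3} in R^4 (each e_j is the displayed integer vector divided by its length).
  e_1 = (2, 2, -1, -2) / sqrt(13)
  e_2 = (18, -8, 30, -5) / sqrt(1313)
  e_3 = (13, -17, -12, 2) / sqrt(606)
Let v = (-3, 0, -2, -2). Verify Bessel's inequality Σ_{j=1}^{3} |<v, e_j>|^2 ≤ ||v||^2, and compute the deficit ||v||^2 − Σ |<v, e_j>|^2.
Σ |<v, e_j>|^2 = 53/6; ||v||^2 = 17; deficit = 49/6

Write each e_j = u_j / sqrt(<u_j, u_j>) where u_j is the displayed integer vector. Then <v, e_j> = <v, u_j> / sqrt(<u_j, u_j>), so |<v, e_j>|^2 = <v, u_j>^2 / <u_j, u_j>.
Coefficients: <v, e_1> = 0/sqrt(13), <v, e_2> = -104/sqrt(1313), <v, e_3> = -19/sqrt(606).
Square and sum: Σ |<v, e_j>|^2 = 53/6.
Compute ||v||^2 = v·v = 17.
Deficit = 17 − 53/6 = 49/6 ≥ 0, confirming Bessel's inequality. (The deficit equals ||v − Σ <v,e_j> e_j||^2, the squared distance from v to span{e_j}.)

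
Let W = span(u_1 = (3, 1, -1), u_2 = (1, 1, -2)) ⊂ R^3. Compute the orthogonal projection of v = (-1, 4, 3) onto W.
proj_W(v) = (-1/10, -1/2, 6/5)

Set up U = [u_1 | ... | u_2] ∈ R^(3×2). The projector onto W = col(U) is P = U (U^T U)^(-1) U^T.
Compute U^T U =
  [11, 6]
  [6, 6],
and U^T v = (-2, -3).
Solve U^T U · c = U^T v for the coefficients: c = (1/5, -7/10). The projection is proj_W(v) = U c.
Check: (v - proj_W(v)) · u_1 = 0  (should be 0).
Check: (v - proj_W(v)) · u_2 = 0  (should be 0).
Result: proj_W(v) = (-1/10, -1/2, 6/5).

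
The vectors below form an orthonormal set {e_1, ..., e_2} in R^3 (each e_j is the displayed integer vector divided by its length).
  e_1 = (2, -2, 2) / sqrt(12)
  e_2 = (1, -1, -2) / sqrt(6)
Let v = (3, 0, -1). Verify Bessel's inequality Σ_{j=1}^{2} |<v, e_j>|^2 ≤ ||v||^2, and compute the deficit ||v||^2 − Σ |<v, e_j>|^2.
Σ |<v, e_j>|^2 = 11/2; ||v||^2 = 10; deficit = 9/2

Write each e_j = u_j / sqrt(<u_j, u_j>) where u_j is the displayed integer vector. Then <v, e_j> = <v, u_j> / sqrt(<u_j, u_j>), so |<v, e_j>|^2 = <v, u_j>^2 / <u_j, u_j>.
Coefficients: <v, e_1> = 4/sqrt(12), <v, e_2> = 5/sqrt(6).
Square and sum: Σ |<v, e_j>|^2 = 11/2.
Compute ||v||^2 = v·v = 10.
Deficit = 10 − 11/2 = 9/2 ≥ 0, confirming Bessel's inequality. (The deficit equals ||v − Σ <v,e_j> e_j||^2, the squared distance from v to span{e_j}.)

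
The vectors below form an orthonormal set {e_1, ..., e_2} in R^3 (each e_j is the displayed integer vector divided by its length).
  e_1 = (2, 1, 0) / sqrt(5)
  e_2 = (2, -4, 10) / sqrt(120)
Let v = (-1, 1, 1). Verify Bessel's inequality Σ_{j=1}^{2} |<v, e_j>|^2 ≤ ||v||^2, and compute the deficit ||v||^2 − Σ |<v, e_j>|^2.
Σ |<v, e_j>|^2 = 1/3; ||v||^2 = 3; deficit = 8/3

Write each e_j = u_j / sqrt(<u_j, u_j>) where u_j is the displayed integer vector. Then <v, e_j> = <v, u_j> / sqrt(<u_j, u_j>), so |<v, e_j>|^2 = <v, u_j>^2 / <u_j, u_j>.
Coefficients: <v, e_1> = -1/sqrt(5), <v, e_2> = 4/sqrt(120).
Square and sum: Σ |<v, e_j>|^2 = 1/3.
Compute ||v||^2 = v·v = 3.
Deficit = 3 − 1/3 = 8/3 ≥ 0, confirming Bessel's inequality. (The deficit equals ||v − Σ <v,e_j> e_j||^2, the squared distance from v to span{e_j}.)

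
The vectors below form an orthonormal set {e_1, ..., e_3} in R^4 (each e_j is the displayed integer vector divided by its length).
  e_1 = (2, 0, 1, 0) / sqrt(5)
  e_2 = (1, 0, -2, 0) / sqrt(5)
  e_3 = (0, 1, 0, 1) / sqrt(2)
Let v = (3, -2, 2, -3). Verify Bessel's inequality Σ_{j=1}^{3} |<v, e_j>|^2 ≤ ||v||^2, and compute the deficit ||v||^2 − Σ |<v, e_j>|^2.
Σ |<v, e_j>|^2 = 51/2; ||v||^2 = 26; deficit = 1/2

Write each e_j = u_j / sqrt(<u_j, u_j>) where u_j is the displayed integer vector. Then <v, e_j> = <v, u_j> / sqrt(<u_j, u_j>), so |<v, e_j>|^2 = <v, u_j>^2 / <u_j, u_j>.
Coefficients: <v, e_1> = 8/sqrt(5), <v, e_2> = -1/sqrt(5), <v, e_3> = -5/sqrt(2).
Square and sum: Σ |<v, e_j>|^2 = 51/2.
Compute ||v||^2 = v·v = 26.
Deficit = 26 − 51/2 = 1/2 ≥ 0, confirming Bessel's inequality. (The deficit equals ||v − Σ <v,e_j> e_j||^2, the squared distance from v to span{e_j}.)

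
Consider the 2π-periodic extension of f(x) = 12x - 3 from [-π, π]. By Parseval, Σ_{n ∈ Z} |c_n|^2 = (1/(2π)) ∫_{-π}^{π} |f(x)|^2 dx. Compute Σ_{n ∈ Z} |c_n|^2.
Σ |c_n|^2 = 48π^2 + 9

Expand and integrate term by term over [-π, π]:
  ∫ (12x)^2 dx = 144·(2π^3/3); ∫ 2·12·(-3)·x dx = 0 (odd integrand); ∫ (-3)^2 dx = 9·2π.
So (1/(2π)) ∫_{-π}^{π} (12x - 3)^2 dx = 144π^2/3 + 9 = 48π^2 + 9.
Parseval ⇒ Σ |c_n|^2 = 48π^2 + 9.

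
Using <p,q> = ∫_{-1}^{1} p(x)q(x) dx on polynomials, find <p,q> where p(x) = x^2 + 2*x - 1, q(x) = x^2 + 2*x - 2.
<p,q> = 76/15

Expand the product: p(x)·q(x) = x^4 + 4*x^3 + x^2 - 6*x + 2.
∫_{-1}^{1} of each monomial x^k gives [2/(k+1) if k even, 0 if k odd]. Integrating term-by-term (or equivalently evaluating the antiderivative F(x) = x^5/5 + x^4 + x^3/3 - 3*x^2 + 2*x at the endpoints):
  F(1) − F(−1) = 8/15 − (-68/15) = 76/15.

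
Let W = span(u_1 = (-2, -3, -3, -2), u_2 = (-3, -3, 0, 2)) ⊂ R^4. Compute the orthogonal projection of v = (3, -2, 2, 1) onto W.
proj_W(v) = (144/451, 309/451, 45/41, 454/451)

Set up U = [u_1 | ... | u_2] ∈ R^(4×2). The projector onto W = col(U) is P = U (U^T U)^(-1) U^T.
Compute U^T U =
  [26, 11]
  [11, 22],
and U^T v = (-8, -1).
Solve U^T U · c = U^T v for the coefficients: c = (-15/41, 62/451). The projection is proj_W(v) = U c.
Check: (v - proj_W(v)) · u_1 = 0  (should be 0).
Check: (v - proj_W(v)) · u_2 = 0  (should be 0).
Result: proj_W(v) = (144/451, 309/451, 45/41, 454/451).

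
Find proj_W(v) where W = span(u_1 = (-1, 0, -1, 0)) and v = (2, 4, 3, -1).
proj_W(v) = (5/2, 0, 5/2, 0)

Set up U = [u_1 | ... | u_1] ∈ R^(4×1). The projector onto W = col(U) is P = U (U^T U)^(-1) U^T.
Compute U^T U =
  [2],
and U^T v = (-5).
Solve U^T U · c = U^T v for the coefficients: c = (-5/2). The projection is proj_W(v) = U c.
Check: (v - proj_W(v)) · u_1 = 0  (should be 0).
Result: proj_W(v) = (5/2, 0, 5/2, 0).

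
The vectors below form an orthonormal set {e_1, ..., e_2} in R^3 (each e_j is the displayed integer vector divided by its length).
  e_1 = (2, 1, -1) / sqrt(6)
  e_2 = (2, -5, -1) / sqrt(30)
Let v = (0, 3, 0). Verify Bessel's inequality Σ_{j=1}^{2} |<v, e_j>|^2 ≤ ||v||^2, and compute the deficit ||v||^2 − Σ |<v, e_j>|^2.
Σ |<v, e_j>|^2 = 9; ||v||^2 = 9; deficit = 0

Write each e_j = u_j / sqrt(<u_j, u_j>) where u_j is the displayed integer vector. Then <v, e_j> = <v, u_j> / sqrt(<u_j, u_j>), so |<v, e_j>|^2 = <v, u_j>^2 / <u_j, u_j>.
Coefficients: <v, e_1> = 3/sqrt(6), <v, e_2> = -15/sqrt(30).
Square and sum: Σ |<v, e_j>|^2 = 9.
Compute ||v||^2 = v·v = 9.
Deficit = 9 − 9 = 0 ≥ 0, confirming Bessel's inequality. (The deficit equals ||v − Σ <v,e_j> e_j||^2, the squared distance from v to span{e_j}.)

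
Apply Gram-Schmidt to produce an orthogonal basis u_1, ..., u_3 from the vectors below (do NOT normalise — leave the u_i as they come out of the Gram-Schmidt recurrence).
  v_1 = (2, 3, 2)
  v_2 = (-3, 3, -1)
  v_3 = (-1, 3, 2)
Orthogonal basis:
  u_1 = (2, 3, 2)
  u_2 = (-53/17, 48/17, -19/17)
  u_3 = (-243/322, -54/161, 405/322)

Apply the Gram-Schmidt recurrence
  u_1 = v_1
  u_i = v_i − Σ_{j<i} ((v_i · u_j) / (u_j · u_j)) · u_j.

Step by step this gives:
  u_1 = (2, 3, 2)
  u_2 = (-53/17, 48/17, -19/17)
  u_3 = (-243/322, -54/161, 405/322)

Orthogonality check:
  u_2 · u_1 = 0 (should be 0)
  u_3 · u_1 = 0 (should be 0)
  u_3 · u_2 = 0 (should be 0)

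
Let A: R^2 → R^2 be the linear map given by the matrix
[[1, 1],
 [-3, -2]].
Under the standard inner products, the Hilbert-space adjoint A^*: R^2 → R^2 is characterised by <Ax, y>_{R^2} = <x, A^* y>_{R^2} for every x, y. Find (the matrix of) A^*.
A^* = A^T =
[[1, -3],
 [1, -2]]

For real matrices with standard dot products, the defining identity <Ax, y> = <x, A^* y> gives (Ax)^T y = x^T (A^*) y, i.e. x^T A^T y = x^T (A^*) y. Since this holds for all x, y, we must have A^* = A^T. Therefore
A^* =
[[1, -3],
 [1, -2]].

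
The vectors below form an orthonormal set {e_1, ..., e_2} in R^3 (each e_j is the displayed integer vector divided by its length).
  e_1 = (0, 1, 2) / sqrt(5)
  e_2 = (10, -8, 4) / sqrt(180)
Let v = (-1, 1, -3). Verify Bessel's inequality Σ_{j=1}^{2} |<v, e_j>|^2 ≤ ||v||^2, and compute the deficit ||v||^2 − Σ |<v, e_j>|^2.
Σ |<v, e_j>|^2 = 10; ||v||^2 = 11; deficit = 1

Write each e_j = u_j / sqrt(<u_j, u_j>) where u_j is the displayed integer vector. Then <v, e_j> = <v, u_j> / sqrt(<u_j, u_j>), so |<v, e_j>|^2 = <v, u_j>^2 / <u_j, u_j>.
Coefficients: <v, e_1> = -5/sqrt(5), <v, e_2> = -30/sqrt(180).
Square and sum: Σ |<v, e_j>|^2 = 10.
Compute ||v||^2 = v·v = 11.
Deficit = 11 − 10 = 1 ≥ 0, confirming Bessel's inequality. (The deficit equals ||v − Σ <v,e_j> e_j||^2, the squared distance from v to span{e_j}.)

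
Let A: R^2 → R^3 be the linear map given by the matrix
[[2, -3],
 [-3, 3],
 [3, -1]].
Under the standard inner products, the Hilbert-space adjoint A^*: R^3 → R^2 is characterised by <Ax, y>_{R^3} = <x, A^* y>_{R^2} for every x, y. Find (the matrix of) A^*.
A^* = A^T =
[[2, -3, 3],
 [-3, 3, -1]]

For real matrices with standard dot products, the defining identity <Ax, y> = <x, A^* y> gives (Ax)^T y = x^T (A^*) y, i.e. x^T A^T y = x^T (A^*) y. Since this holds for all x, y, we must have A^* = A^T. Therefore
A^* =
[[2, -3, 3],
 [-3, 3, -1]].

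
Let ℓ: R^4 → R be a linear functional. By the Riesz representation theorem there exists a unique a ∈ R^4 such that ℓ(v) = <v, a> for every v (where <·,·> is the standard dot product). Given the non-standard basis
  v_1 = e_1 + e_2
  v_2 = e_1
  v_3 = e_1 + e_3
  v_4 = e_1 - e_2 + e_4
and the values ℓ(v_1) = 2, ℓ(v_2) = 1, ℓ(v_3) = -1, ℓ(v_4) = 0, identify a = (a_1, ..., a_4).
a = (1, 1, -2, 0)

Write a = (a_1, ..., a_4) in the standard basis. For each basis vector v_i, ℓ(v_i) = <v_i, a> is a linear equation in the a_j's. Collect the n equations into a matrix system V a = ℓ, where row i of V is v_i (expressed in the standard basis). Since V is invertible (lower-triangular with 1s on the diagonal, up to permutation), solve by back-substitution:
  V =
[[1, 1, 0, 0],
 [1, 0, 0, 0],
 [1, 0, 1, 0],
 [1, -1, 0, 1]]
  V a = (2, 1, -1, 0)
Solving gives a = (1, 1, -2, 0).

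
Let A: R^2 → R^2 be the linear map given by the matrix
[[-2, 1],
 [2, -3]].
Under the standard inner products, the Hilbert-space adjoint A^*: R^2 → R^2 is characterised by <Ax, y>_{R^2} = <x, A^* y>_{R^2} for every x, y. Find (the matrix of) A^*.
A^* = A^T =
[[-2, 2],
 [1, -3]]

For real matrices with standard dot products, the defining identity <Ax, y> = <x, A^* y> gives (Ax)^T y = x^T (A^*) y, i.e. x^T A^T y = x^T (A^*) y. Since this holds for all x, y, we must have A^* = A^T. Therefore
A^* =
[[-2, 2],
 [1, -3]].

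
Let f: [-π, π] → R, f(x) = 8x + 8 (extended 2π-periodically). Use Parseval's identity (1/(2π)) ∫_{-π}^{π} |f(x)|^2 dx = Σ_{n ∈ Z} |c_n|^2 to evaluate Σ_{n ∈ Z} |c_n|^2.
Σ |c_n|^2 = 64π^2/3 + 64

Expand and integrate term by term over [-π, π]:
  ∫ (8x)^2 dx = 64·(2π^3/3); ∫ 2·8·(8)·x dx = 0 (odd integrand); ∫ 8^2 dx = 64·2π.
So (1/(2π)) ∫_{-π}^{π} (8x + 8)^2 dx = 64π^2/3 + 64 = 64π^2/3 + 64.
Parseval ⇒ Σ |c_n|^2 = 64π^2/3 + 64.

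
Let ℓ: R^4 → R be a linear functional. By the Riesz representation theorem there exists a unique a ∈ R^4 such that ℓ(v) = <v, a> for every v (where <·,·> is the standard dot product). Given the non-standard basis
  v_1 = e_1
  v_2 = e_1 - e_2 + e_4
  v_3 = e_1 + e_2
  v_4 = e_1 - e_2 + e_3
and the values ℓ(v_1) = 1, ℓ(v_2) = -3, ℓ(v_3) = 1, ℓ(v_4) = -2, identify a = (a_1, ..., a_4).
a = (1, 0, -3, -4)

Write a = (a_1, ..., a_4) in the standard basis. For each basis vector v_i, ℓ(v_i) = <v_i, a> is a linear equation in the a_j's. Collect the n equations into a matrix system V a = ℓ, where row i of V is v_i (expressed in the standard basis). Since V is invertible (lower-triangular with 1s on the diagonal, up to permutation), solve by back-substitution:
  V =
[[1, 0, 0, 0],
 [1, -1, 0, 1],
 [1, 1, 0, 0],
 [1, -1, 1, 0]]
  V a = (1, -3, 1, -2)
Solving gives a = (1, 0, -3, -4).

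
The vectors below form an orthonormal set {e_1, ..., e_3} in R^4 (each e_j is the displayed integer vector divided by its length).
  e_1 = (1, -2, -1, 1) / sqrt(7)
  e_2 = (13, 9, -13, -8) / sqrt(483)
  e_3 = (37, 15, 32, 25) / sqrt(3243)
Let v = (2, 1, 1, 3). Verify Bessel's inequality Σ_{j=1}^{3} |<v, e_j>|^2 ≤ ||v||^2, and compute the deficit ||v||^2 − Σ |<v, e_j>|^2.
Σ |<v, e_j>|^2 = 584/47; ||v||^2 = 15; deficit = 121/47

Write each e_j = u_j / sqrt(<u_j, u_j>) where u_j is the displayed integer vector. Then <v, e_j> = <v, u_j> / sqrt(<u_j, u_j>), so |<v, e_j>|^2 = <v, u_j>^2 / <u_j, u_j>.
Coefficients: <v, e_1> = 2/sqrt(7), <v, e_2> = -2/sqrt(483), <v, e_3> = 196/sqrt(3243).
Square and sum: Σ |<v, e_j>|^2 = 584/47.
Compute ||v||^2 = v·v = 15.
Deficit = 15 − 584/47 = 121/47 ≥ 0, confirming Bessel's inequality. (The deficit equals ||v − Σ <v,e_j> e_j||^2, the squared distance from v to span{e_j}.)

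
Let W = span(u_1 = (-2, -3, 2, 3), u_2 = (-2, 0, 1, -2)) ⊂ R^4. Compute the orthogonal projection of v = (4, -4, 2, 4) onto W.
proj_W(v) = (184/117, -30/13, -2/117, 634/117)

Set up U = [u_1 | ... | u_2] ∈ R^(4×2). The projector onto W = col(U) is P = U (U^T U)^(-1) U^T.
Compute U^T U =
  [26, 0]
  [0, 9],
and U^T v = (20, -14).
Solve U^T U · c = U^T v for the coefficients: c = (10/13, -14/9). The projection is proj_W(v) = U c.
Check: (v - proj_W(v)) · u_1 = 0  (should be 0).
Check: (v - proj_W(v)) · u_2 = 0  (should be 0).
Result: proj_W(v) = (184/117, -30/13, -2/117, 634/117).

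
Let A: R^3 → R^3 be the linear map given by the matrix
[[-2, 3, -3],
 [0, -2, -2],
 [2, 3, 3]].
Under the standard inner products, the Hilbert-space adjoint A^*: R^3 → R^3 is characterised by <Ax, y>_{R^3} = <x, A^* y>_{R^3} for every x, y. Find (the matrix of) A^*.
A^* = A^T =
[[-2, 0, 2],
 [3, -2, 3],
 [-3, -2, 3]]

For real matrices with standard dot products, the defining identity <Ax, y> = <x, A^* y> gives (Ax)^T y = x^T (A^*) y, i.e. x^T A^T y = x^T (A^*) y. Since this holds for all x, y, we must have A^* = A^T. Therefore
A^* =
[[-2, 0, 2],
 [3, -2, 3],
 [-3, -2, 3]].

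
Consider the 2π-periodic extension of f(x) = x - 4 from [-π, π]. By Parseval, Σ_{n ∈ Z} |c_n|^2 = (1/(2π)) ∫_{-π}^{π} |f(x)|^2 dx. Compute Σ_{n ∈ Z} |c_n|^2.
Σ |c_n|^2 = π^2/3 + 16

Expand and integrate term by term over [-π, π]:
  ∫ (x)^2 dx = 1·(2π^3/3); ∫ 2·1·(-4)·x dx = 0 (odd integrand); ∫ (-4)^2 dx = 16·2π.
So (1/(2π)) ∫_{-π}^{π} (x - 4)^2 dx = 1π^2/3 + 16 = π^2/3 + 16.
Parseval ⇒ Σ |c_n|^2 = π^2/3 + 16.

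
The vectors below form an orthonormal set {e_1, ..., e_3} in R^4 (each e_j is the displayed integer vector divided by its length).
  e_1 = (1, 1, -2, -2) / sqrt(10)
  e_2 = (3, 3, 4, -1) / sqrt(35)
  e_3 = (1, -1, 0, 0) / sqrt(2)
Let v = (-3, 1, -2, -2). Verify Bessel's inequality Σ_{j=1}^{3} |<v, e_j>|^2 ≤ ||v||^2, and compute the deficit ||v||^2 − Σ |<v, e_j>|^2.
Σ |<v, e_j>|^2 = 110/7; ||v||^2 = 18; deficit = 16/7

Write each e_j = u_j / sqrt(<u_j, u_j>) where u_j is the displayed integer vector. Then <v, e_j> = <v, u_j> / sqrt(<u_j, u_j>), so |<v, e_j>|^2 = <v, u_j>^2 / <u_j, u_j>.
Coefficients: <v, e_1> = 6/sqrt(10), <v, e_2> = -12/sqrt(35), <v, e_3> = -4/sqrt(2).
Square and sum: Σ |<v, e_j>|^2 = 110/7.
Compute ||v||^2 = v·v = 18.
Deficit = 18 − 110/7 = 16/7 ≥ 0, confirming Bessel's inequality. (The deficit equals ||v − Σ <v,e_j> e_j||^2, the squared distance from v to span{e_j}.)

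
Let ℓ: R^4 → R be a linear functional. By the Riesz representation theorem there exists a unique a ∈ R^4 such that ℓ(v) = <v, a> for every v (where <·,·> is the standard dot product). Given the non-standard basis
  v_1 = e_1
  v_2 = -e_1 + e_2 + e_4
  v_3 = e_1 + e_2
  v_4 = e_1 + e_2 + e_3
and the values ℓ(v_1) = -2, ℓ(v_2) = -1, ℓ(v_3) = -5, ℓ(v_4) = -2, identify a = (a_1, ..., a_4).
a = (-2, -3, 3, 0)

Write a = (a_1, ..., a_4) in the standard basis. For each basis vector v_i, ℓ(v_i) = <v_i, a> is a linear equation in the a_j's. Collect the n equations into a matrix system V a = ℓ, where row i of V is v_i (expressed in the standard basis). Since V is invertible (lower-triangular with 1s on the diagonal, up to permutation), solve by back-substitution:
  V =
[[1, 0, 0, 0],
 [-1, 1, 0, 1],
 [1, 1, 0, 0],
 [1, 1, 1, 0]]
  V a = (-2, -1, -5, -2)
Solving gives a = (-2, -3, 3, 0).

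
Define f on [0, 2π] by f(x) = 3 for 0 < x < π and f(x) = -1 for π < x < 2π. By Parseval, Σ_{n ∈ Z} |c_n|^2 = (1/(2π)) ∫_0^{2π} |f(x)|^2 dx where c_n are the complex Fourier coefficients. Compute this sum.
Σ |c_n|^2 = 5

Parseval equates the L^2 energy of f (normalised by 1/(2π)) with the ℓ^2 sum of its Fourier coefficients: (1/(2π)) ∫_0^{2π} |f|^2 = Σ |c_n|^2.
Compute the left side: (1/(2π)) [∫_0^π 3^2 dx + ∫_π^{2π} (-1)^2 dx] = (1/(2π)) · (9π + 1π) = (9 + 1)/2 = 5.
So Σ_{n ∈ Z} |c_n|^2 = 5.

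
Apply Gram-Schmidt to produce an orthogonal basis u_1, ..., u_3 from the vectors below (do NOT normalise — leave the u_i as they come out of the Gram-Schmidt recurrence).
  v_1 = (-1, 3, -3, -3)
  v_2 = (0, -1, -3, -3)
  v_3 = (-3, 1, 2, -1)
Orthogonal basis:
  u_1 = (-1, 3, -3, -3)
  u_2 = (15/28, -73/28, -39/28, -39/28)
  u_3 = (-804/307, -201/307, 494/307, -427/307)

Apply the Gram-Schmidt recurrence
  u_1 = v_1
  u_i = v_i − Σ_{j<i} ((v_i · u_j) / (u_j · u_j)) · u_j.

Step by step this gives:
  u_1 = (-1, 3, -3, -3)
  u_2 = (15/28, -73/28, -39/28, -39/28)
  u_3 = (-804/307, -201/307, 494/307, -427/307)

Orthogonality check:
  u_2 · u_1 = 0 (should be 0)
  u_3 · u_1 = 0 (should be 0)
  u_3 · u_2 = 0 (should be 0)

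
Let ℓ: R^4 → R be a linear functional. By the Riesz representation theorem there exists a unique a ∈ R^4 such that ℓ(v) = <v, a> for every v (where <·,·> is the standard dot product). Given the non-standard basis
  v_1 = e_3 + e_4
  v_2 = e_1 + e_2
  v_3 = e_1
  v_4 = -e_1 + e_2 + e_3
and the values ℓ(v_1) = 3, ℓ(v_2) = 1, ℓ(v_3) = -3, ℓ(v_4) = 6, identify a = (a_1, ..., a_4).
a = (-3, 4, -1, 4)

Write a = (a_1, ..., a_4) in the standard basis. For each basis vector v_i, ℓ(v_i) = <v_i, a> is a linear equation in the a_j's. Collect the n equations into a matrix system V a = ℓ, where row i of V is v_i (expressed in the standard basis). Since V is invertible (lower-triangular with 1s on the diagonal, up to permutation), solve by back-substitution:
  V =
[[0, 0, 1, 1],
 [1, 1, 0, 0],
 [1, 0, 0, 0],
 [-1, 1, 1, 0]]
  V a = (3, 1, -3, 6)
Solving gives a = (-3, 4, -1, 4).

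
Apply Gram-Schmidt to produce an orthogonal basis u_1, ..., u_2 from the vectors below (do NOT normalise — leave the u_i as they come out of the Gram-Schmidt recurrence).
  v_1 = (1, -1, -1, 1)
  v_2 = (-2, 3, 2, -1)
Orthogonal basis:
  u_1 = (1, -1, -1, 1)
  u_2 = (0, 1, 0, 1)

Apply the Gram-Schmidt recurrence
  u_1 = v_1
  u_i = v_i − Σ_{j<i} ((v_i · u_j) / (u_j · u_j)) · u_j.

Step by step this gives:
  u_1 = (1, -1, -1, 1)
  u_2 = (0, 1, 0, 1)

Orthogonality check:
  u_2 · u_1 = 0 (should be 0)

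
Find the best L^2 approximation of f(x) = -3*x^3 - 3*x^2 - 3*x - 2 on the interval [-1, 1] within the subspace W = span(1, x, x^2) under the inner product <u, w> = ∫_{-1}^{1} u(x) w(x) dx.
g(x) = -3*x^2 - 24*x/5 - 2

The best approximation g ∈ W is the orthogonal projection of f onto W. Writing g = a_0 + a_1 x + a_2 x^2, the coefficients solve the normal equations G · a = b where
  G_{ij} = <φ_i, φ_j> and b_i = <f, φ_i>, with φ_0 = 1, φ_1 = x, φ_2 = x^2.
G =
  [2, 0, 2/3]
  [0, 2/3, 0]
  [2/3, 0, 2/5],
b = (-6, -16/5, -38/15).
Solving gives a_0 = -2, a_1 = -24/5, a_2 = -3, so
  g(x) = -3*x^2 - 24*x/5 - 2.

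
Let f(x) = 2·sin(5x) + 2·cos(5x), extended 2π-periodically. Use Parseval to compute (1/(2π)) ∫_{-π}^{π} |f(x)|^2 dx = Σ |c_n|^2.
Σ |c_n|^2 = 4

Expand |f|^2 and use orthogonality of {sin(nx), cos(mx)} on [-π, π]:
  ∫_{-π}^{π} sin(nx)^2 dx = π, ∫ cos(mx)^2 dx = π, and cross terms integrate to 0.
So ∫_{-π}^{π} f(x)^2 dx = 2^2 · π + 2^2 · π = (4 + 4)π.
Divide by 2π: (4 + 4)/2 = 4.
By Parseval, this equals Σ |c_n|^2.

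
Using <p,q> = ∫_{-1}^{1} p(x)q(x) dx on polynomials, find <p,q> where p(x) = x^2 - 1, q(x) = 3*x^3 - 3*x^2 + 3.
<p,q> = -16/5

Expand the product: p(x)·q(x) = 3*x^5 - 3*x^4 - 3*x^3 + 6*x^2 - 3.
∫_{-1}^{1} of each monomial x^k gives [2/(k+1) if k even, 0 if k odd]. Integrating term-by-term (or equivalently evaluating the antiderivative F(x) = x^6/2 - 3*x^5/5 - 3*x^4/4 + 2*x^3 - 3*x at the endpoints):
  F(1) − F(−1) = -37/20 − (27/20) = -16/5.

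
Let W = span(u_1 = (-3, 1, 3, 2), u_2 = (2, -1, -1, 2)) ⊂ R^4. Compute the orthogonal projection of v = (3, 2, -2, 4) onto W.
proj_W(v) = (241/97, -129/97, -95/97, 326/97)

Set up U = [u_1 | ... | u_2] ∈ R^(4×2). The projector onto W = col(U) is P = U (U^T U)^(-1) U^T.
Compute U^T U =
  [23, -6]
  [-6, 10],
and U^T v = (-5, 14).
Solve U^T U · c = U^T v for the coefficients: c = (17/97, 146/97). The projection is proj_W(v) = U c.
Check: (v - proj_W(v)) · u_1 = 0  (should be 0).
Check: (v - proj_W(v)) · u_2 = 0  (should be 0).
Result: proj_W(v) = (241/97, -129/97, -95/97, 326/97).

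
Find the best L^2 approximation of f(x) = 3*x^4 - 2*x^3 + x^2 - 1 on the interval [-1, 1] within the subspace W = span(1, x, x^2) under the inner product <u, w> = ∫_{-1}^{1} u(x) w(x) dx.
g(x) = 25*x^2/7 - 6*x/5 - 44/35

The best approximation g ∈ W is the orthogonal projection of f onto W. Writing g = a_0 + a_1 x + a_2 x^2, the coefficients solve the normal equations G · a = b where
  G_{ij} = <φ_i, φ_j> and b_i = <f, φ_i>, with φ_0 = 1, φ_1 = x, φ_2 = x^2.
G =
  [2, 0, 2/3]
  [0, 2/3, 0]
  [2/3, 0, 2/5],
b = (-2/15, -4/5, 62/105).
Solving gives a_0 = -44/35, a_1 = -6/5, a_2 = 25/7, so
  g(x) = 25*x^2/7 - 6*x/5 - 44/35.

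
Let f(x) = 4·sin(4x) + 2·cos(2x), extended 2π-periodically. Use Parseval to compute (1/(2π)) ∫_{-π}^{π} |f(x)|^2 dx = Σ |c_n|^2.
Σ |c_n|^2 = 10

Expand |f|^2 and use orthogonality of {sin(nx), cos(mx)} on [-π, π]:
  ∫_{-π}^{π} sin(nx)^2 dx = π, ∫ cos(mx)^2 dx = π, and cross terms integrate to 0.
So ∫_{-π}^{π} f(x)^2 dx = 4^2 · π + 2^2 · π = (16 + 4)π.
Divide by 2π: (16 + 4)/2 = 10.
By Parseval, this equals Σ |c_n|^2.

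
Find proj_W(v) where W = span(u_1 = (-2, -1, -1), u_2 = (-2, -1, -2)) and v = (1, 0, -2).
proj_W(v) = (4/5, 2/5, -2)

Set up U = [u_1 | ... | u_2] ∈ R^(3×2). The projector onto W = col(U) is P = U (U^T U)^(-1) U^T.
Compute U^T U =
  [6, 7]
  [7, 9],
and U^T v = (0, 2).
Solve U^T U · c = U^T v for the coefficients: c = (-14/5, 12/5). The projection is proj_W(v) = U c.
Check: (v - proj_W(v)) · u_1 = 0  (should be 0).
Check: (v - proj_W(v)) · u_2 = 0  (should be 0).
Result: proj_W(v) = (4/5, 2/5, -2).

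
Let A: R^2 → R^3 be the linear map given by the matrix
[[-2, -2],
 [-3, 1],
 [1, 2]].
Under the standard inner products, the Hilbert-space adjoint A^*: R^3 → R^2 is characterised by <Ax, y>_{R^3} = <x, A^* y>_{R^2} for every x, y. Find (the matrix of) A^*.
A^* = A^T =
[[-2, -3, 1],
 [-2, 1, 2]]

For real matrices with standard dot products, the defining identity <Ax, y> = <x, A^* y> gives (Ax)^T y = x^T (A^*) y, i.e. x^T A^T y = x^T (A^*) y. Since this holds for all x, y, we must have A^* = A^T. Therefore
A^* =
[[-2, -3, 1],
 [-2, 1, 2]].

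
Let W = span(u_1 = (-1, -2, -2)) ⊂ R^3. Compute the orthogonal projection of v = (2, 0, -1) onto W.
proj_W(v) = (0, 0, 0)

Set up U = [u_1 | ... | u_1] ∈ R^(3×1). The projector onto W = col(U) is P = U (U^T U)^(-1) U^T.
Compute U^T U =
  [9],
and U^T v = (0).
Solve U^T U · c = U^T v for the coefficients: c = (0). The projection is proj_W(v) = U c.
Check: (v - proj_W(v)) · u_1 = 0  (should be 0).
Result: proj_W(v) = (0, 0, 0).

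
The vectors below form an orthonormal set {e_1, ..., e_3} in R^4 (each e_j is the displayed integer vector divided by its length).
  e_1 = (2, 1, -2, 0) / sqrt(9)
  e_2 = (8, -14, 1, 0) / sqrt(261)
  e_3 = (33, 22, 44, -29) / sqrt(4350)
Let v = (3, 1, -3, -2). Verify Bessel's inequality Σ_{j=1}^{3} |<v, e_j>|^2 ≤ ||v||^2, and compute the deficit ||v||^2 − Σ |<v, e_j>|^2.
Σ |<v, e_j>|^2 = 2921/150; ||v||^2 = 23; deficit = 529/150

Write each e_j = u_j / sqrt(<u_j, u_j>) where u_j is the displayed integer vector. Then <v, e_j> = <v, u_j> / sqrt(<u_j, u_j>), so |<v, e_j>|^2 = <v, u_j>^2 / <u_j, u_j>.
Coefficients: <v, e_1> = 13/sqrt(9), <v, e_2> = 7/sqrt(261), <v, e_3> = 47/sqrt(4350).
Square and sum: Σ |<v, e_j>|^2 = 2921/150.
Compute ||v||^2 = v·v = 23.
Deficit = 23 − 2921/150 = 529/150 ≥ 0, confirming Bessel's inequality. (The deficit equals ||v − Σ <v,e_j> e_j||^2, the squared distance from v to span{e_j}.)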